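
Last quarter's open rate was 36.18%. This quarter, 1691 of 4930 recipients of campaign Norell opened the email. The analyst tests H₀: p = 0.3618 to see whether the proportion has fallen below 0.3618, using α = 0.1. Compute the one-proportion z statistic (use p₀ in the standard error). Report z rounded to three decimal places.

z = -2.747

p̂ = 1691/4930 ≈ 0.343002.
Under H₀, SE = √(0.3618·0.6382/4930) = √(4.68359e-05) = 0.006844.
z = (0.343002 − 0.3618)/0.006844 = -0.018798/0.006844 = -2.747.
p-value = P(Z < -2.747) ≈ 0.0030. With α = 0.1, reject H₀.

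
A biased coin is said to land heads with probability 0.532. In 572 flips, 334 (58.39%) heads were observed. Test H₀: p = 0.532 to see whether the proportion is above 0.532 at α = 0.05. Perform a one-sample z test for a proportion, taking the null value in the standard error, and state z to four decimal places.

p̂ = 334/572 = 0.583916.
Under H₀, SE = √(0.532·0.468/572) = √(0.000435273) = 0.020863.
z = (0.583916 − 0.532)/0.020863 = 0.051916/0.020863 = 2.4884.
p-value = P(Z > 2.488) ≈ 0.0064, so at α = 0.05 we reject H₀.

z = 2.4884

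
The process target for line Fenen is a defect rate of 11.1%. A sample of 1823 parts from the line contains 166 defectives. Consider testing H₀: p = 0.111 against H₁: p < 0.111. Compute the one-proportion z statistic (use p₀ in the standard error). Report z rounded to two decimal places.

p̂ = 166/1823 = 0.09106.
Standard error under H₀: √(0.111×0.889/1823) = 0.00736.
z = (0.09106 − 0.111)/0.00736 = -0.01994/0.00736 = -2.71.
p-value = P(Z < -2.710) ≈ 0.0034.

z = -2.71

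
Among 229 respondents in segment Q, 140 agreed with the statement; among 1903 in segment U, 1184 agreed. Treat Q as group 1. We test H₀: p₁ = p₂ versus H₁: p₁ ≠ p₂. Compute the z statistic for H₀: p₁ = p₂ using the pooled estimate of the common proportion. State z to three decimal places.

p̂₁ = 140/229 = 0.61135, p̂₂ = 1184/1903 = 0.62218.
Pooled p̂ = (140+1184)/(229+1903) = 1324/2132 = 0.62101.
SE = √(p̂(1−p̂)(1/n₁+1/n₂)) = √(0.62101·0.37899·0.0048923) = √(0.00115143) = 0.03393.
z = (0.61135 − 0.62218)/0.03393 = -0.01083/0.03393 = -0.319.

z = -0.319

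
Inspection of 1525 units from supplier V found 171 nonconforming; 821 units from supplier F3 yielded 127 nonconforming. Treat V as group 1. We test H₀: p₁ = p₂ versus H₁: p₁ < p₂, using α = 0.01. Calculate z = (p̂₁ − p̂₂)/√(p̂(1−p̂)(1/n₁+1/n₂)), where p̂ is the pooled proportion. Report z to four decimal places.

p̂₁ = 171/1525 ≈ 0.1121311, p̂₂ = 127/821 ≈ 0.1546894.
Pooled p̂ = (171+127)/(1525+821) = 298/2346 = 0.1270247.
SE = √(0.110889 × 0.00187376) = 0.0144146.
z = (0.1121311 − 0.1546894)/0.0144146 = -0.0425583/0.0144146 = -2.9524.
p-value = P(Z < -2.952) ≈ 0.0016, so at α = 0.01 we reject H₀.

z = -2.9524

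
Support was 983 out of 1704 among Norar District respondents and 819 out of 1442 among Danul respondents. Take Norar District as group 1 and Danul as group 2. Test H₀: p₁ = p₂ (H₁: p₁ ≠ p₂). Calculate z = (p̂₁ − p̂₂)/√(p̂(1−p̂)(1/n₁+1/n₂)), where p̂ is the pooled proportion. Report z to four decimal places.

p̂₁ = 983/1704 = 0.576878, p̂₂ = 819/1442 = 0.567961.
Pooled p̂ = (983+819)/(1704+1442) = 1802/3146 = 0.572791.
SE = √(p̂(1−p̂)(1/n₁+1/n₂)) = √(0.572791·0.427209·0.00128034) = √(0.0003133) = 0.017700.
z = (0.576878 − 0.567961)/0.017700 = 0.008917/0.017700 = 0.5038.

z = 0.5038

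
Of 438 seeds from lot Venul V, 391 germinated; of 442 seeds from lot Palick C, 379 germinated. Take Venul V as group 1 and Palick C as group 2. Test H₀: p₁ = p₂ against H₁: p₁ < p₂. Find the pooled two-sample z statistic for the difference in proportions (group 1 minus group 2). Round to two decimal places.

p̂₁ = 391/438 = 0.8927, p̂₂ = 379/442 = 0.8575.
Pooled p̂ = (391+379)/(438+442) = 770/880 = 0.8750.
SE = √(p̂(1−p̂)(1/n₁+1/n₂)) = √(0.8750·0.1250·0.00454555) = √(0.000497169) = 0.0223.
z = (0.8927 − 0.8575)/0.0223 = 0.0352/0.0223 = 1.58.

z = 1.58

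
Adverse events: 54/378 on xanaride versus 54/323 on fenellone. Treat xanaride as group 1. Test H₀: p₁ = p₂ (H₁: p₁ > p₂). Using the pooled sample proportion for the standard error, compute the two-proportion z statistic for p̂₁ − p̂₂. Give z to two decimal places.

p̂₁ = 54/378 ≈ 0.1429, p̂₂ = 54/323 ≈ 0.1672.
Pooled p̂ = (54+54)/(378+323) = 108/701 = 0.1541.
SE = √(p̂(1−p̂)(1/n₁+1/n₂)) = √(0.1541·0.8459·0.00574148) = √(0.000748283) = 0.0274.
z = (0.1429 − 0.1672)/0.0274 = -0.0243/0.0274 = -0.89.

z = -0.89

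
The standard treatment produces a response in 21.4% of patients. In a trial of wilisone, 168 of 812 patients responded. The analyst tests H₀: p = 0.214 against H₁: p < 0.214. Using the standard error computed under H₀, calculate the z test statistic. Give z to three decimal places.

z = -0.494

p̂ = 168/812 ≈ 0.206897.
SE = √(p₀(1−p₀)/n) = √(0.1682/812) = 0.014393.
z = (0.206897 − 0.214)/0.014393 = -0.007103/0.014393 = -0.494.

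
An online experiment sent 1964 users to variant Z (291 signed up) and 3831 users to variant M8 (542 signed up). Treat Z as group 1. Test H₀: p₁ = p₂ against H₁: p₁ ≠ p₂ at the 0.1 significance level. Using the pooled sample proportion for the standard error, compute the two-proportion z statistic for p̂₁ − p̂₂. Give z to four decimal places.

z = 0.6871

p̂₁ = 291/1964 = 0.148167, p̂₂ = 542/3831 = 0.141477.
Pooled p̂ = (291+542)/(1964+3831) = 833/5795 = 0.143745.
SE = √(0.123082 × 0.000770193) = 0.009736.
z = (0.148167 − 0.141477)/0.009736 = 0.006690/0.009736 = 0.6871.
p-value = 2·P(Z > 0.687) ≈ 0.4920. With α = 0.1, fail to reject H₀.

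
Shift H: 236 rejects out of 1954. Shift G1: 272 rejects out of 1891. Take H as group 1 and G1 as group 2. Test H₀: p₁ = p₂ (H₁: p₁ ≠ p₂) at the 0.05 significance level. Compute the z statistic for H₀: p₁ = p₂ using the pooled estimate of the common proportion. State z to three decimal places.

z = -2.111

p̂₁ = 236/1954 ≈ 0.120778, p̂₂ = 272/1891 ≈ 0.143839.
Pooled p̂ = (236+272)/(1954+1891) = 508/3845 = 0.132120.
SE = √(0.114664 × 0.00104059) = 0.010923.
z = (0.120778 − 0.143839)/0.010923 = -0.023061/0.010923 = -2.111.
Two-sided p-value ≈ 2·Φ(−2.111) = 0.0348; since p < α = 0.05, reject H₀.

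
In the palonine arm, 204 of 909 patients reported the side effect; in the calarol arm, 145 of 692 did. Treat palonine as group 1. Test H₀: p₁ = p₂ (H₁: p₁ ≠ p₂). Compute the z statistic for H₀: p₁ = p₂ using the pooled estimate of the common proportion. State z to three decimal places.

p̂₁ = 204/909 = 0.224422, p̂₂ = 145/692 = 0.209538.
Pooled p̂ = (204+145)/(909+692) = 349/1601 = 0.217989.
SE = √(p̂(1−p̂)(1/n₁+1/n₂)) = √(0.217989·0.782011·0.0025452) = √(0.000433879) = 0.020830.
z = (0.224422 − 0.209538)/0.020830 = 0.014884/0.020830 = 0.715.
p-value = 2·P(Z > 0.715) ≈ 0.4749.

z = 0.715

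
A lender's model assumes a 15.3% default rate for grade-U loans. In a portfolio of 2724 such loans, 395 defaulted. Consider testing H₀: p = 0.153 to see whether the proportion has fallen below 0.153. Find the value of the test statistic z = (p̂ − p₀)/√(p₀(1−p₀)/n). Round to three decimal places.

z = -1.159

p̂ = 395/2724 = 0.145007.
Standard error under H₀: √(0.153×0.847/2724) = 0.006897.
z = (0.145007 − 0.153)/0.006897 = -0.007993/0.006897 = -1.159.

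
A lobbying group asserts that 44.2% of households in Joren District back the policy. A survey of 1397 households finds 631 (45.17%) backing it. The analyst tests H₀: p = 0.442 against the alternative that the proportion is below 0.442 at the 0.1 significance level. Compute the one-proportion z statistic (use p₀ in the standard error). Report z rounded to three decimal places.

z = 0.729

p̂ = 631/1397 = 0.451682.
Under H₀, SE = √(0.442·0.558/1397) = √(0.000176547) = 0.013287.
z = (0.451682 − 0.442)/0.013287 = 0.009682/0.013287 = 0.729.
p-value = P(Z < 0.729) ≈ 0.7669. With α = 0.1, fail to reject H₀.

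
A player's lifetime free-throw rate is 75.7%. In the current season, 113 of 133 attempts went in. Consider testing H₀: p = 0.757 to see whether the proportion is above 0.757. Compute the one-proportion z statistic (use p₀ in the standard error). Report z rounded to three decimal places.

p̂ = 113/133 ≈ 0.849624.
Under H₀, SE = √(0.757·0.243/133) = √(0.00138309) = 0.037190.
z = (0.849624 − 0.757)/0.037190 = 0.092624/0.037190 = 2.491.

z = 2.491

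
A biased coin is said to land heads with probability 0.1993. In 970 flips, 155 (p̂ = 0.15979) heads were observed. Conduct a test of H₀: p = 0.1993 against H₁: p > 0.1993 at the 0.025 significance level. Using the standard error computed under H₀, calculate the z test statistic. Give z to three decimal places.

z = -3.080

p̂ = 155/970 ≈ 0.15979.
Under H₀, SE = √(0.1993·0.8007/970) = √(0.000164515) = 0.01283.
z = (0.15979 − 0.1993)/0.01283 = -0.03951/0.01283 = -3.080.
p-value = P(Z > -3.080) ≈ 0.9990. With α = 0.025, fail to reject H₀.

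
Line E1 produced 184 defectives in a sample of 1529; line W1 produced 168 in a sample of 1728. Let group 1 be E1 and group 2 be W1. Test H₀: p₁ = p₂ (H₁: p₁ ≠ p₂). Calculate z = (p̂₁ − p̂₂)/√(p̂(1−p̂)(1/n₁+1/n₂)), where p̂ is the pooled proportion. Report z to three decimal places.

p̂₁ = 184/1529 = 0.12034, p̂₂ = 168/1728 = 0.09722.
Pooled p̂ = (184+168)/(1529+1728) = 352/3257 = 0.10807.
SE = √(p̂(1−p̂)(1/n₁+1/n₂)) = √(0.10807·0.89193·0.00123273) = √(0.000118828) = 0.01090.
z = (0.12034 − 0.09722)/0.01090 = 0.02312/0.01090 = 2.121.
Two-sided p-value ≈ 2·Φ(−2.121) = 0.0339.

z = 2.121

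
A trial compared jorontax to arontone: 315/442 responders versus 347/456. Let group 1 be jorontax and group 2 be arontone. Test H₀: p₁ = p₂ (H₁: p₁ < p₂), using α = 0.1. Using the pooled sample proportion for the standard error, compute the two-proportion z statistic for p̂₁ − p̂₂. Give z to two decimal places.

p̂₁ = 315/442 = 0.7127, p̂₂ = 347/456 = 0.7610.
Pooled p̂ = (315+347)/(442+456) = 662/898 = 0.7372.
SE = √(p̂(1−p̂)(1/n₁+1/n₂)) = √(0.7372·0.2628·0.00445543) = √(0.00086319) = 0.0294.
z = (0.7127 − 0.7610)/0.0294 = -0.0483/0.0294 = -1.64.
p-value = P(Z < -1.644) ≈ 0.0501; since p < α = 0.1, reject H₀.

z = -1.64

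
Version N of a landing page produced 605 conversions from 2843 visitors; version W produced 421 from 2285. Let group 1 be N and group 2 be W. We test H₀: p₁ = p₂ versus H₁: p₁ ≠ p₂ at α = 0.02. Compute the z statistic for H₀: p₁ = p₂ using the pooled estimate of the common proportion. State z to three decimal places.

p̂₁ = 605/2843 ≈ 0.212803, p̂₂ = 421/2285 ≈ 0.184245.
Pooled p̂ = (605+421)/(2843+2285) = 1026/5128 = 0.200078.
SE = √(0.160047 × 0.000789378) = 0.011240.
z = (0.212803 − 0.184245)/0.011240 = 0.028558/0.011240 = 2.541.
p-value = 2·P(Z > 2.541) ≈ 0.0111. With α = 0.02, reject H₀.

z = 2.541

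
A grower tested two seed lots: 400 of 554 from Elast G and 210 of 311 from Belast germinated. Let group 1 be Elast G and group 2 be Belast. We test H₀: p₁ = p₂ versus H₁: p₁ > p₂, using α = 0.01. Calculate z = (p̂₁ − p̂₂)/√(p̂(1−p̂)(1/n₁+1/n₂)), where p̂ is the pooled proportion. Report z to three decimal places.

p̂₁ = 400/554 = 0.72202, p̂₂ = 210/311 = 0.67524.
Pooled p̂ = (400+210)/(554+311) = 610/865 = 0.70520.
SE = √(0.207892 × 0.00502049) = 0.03231.
z = (0.72202 − 0.67524)/0.03231 = 0.04678/0.03231 = 1.448.
p-value = P(Z > 1.448) ≈ 0.0738, so at α = 0.01 we fail to reject H₀.

z = 1.448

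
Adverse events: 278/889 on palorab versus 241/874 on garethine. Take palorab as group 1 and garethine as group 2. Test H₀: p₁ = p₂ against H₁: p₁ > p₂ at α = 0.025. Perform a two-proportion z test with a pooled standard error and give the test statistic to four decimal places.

p̂₁ = 278/889 = 0.312711, p̂₂ = 241/874 = 0.275744.
Pooled p̂ = (278+241)/(889+874) = 519/1763 = 0.294385.
SE = √(0.207722 × 0.00226902) = 0.021710.
z = (0.312711 − 0.275744)/0.021710 = 0.036967/0.021710 = 1.7028.
p-value = P(Z > 1.703) ≈ 0.0443. With α = 0.025, fail to reject H₀.

z = 1.7028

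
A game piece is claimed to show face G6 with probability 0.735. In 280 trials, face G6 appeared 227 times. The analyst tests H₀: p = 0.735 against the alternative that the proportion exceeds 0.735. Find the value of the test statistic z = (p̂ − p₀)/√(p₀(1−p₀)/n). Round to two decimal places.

p̂ = 227/280 = 0.8107.
SE = √(p₀(1−p₀)/n) = √(0.19478/280) = 0.0264.
z = (0.8107 − 0.735)/0.0264 = 0.0757/0.0264 = 2.87.
p-value = P(Z > 2.871) ≈ 0.0020.

z = 2.87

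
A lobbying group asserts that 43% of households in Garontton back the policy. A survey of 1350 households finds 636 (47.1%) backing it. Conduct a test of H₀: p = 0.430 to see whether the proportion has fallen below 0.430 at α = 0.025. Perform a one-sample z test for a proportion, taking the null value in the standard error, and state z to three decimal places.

p̂ = 636/1350 = 0.471111.
Under H₀, SE = √(0.43·0.57/1350) = √(0.000181556) = 0.013474.
z = (0.471111 − 0.43)/0.013474 = 0.041111/0.013474 = 3.051.
p-value = P(Z < 3.051) ≈ 0.9989; since p > α = 0.025, fail to reject H₀.

z = 3.051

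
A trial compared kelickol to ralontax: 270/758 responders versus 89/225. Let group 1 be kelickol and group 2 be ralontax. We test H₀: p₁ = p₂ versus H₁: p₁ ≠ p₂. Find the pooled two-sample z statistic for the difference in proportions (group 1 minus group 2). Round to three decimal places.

p̂₁ = 270/758 ≈ 0.35620, p̂₂ = 89/225 ≈ 0.39556.
Pooled p̂ = (270+89)/(758+225) = 359/983 = 0.36521.
SE = √(0.231831 × 0.00576371) = 0.03655.
z = (0.35620 − 0.39556)/0.03655 = -0.03936/0.03655 = -1.077.

z = -1.077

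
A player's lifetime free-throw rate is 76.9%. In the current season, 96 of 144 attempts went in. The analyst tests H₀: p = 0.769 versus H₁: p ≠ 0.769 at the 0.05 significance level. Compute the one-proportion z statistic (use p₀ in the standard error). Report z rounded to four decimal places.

p̂ = 96/144 = 0.666667.
Under H₀, SE = √(0.769·0.231/144) = √(0.0012336) = 0.035123.
z = (0.666667 − 0.769)/0.035123 = -0.102333/0.035123 = -2.9136.
Two-sided p-value ≈ 2·Φ(−2.914) = 0.0036; since p < α = 0.05, reject H₀.

z = -2.9136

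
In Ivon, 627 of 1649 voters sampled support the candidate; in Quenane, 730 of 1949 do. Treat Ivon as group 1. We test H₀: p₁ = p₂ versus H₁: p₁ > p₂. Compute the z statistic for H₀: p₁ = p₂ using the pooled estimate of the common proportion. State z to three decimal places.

z = 0.350

p̂₁ = 627/1649 = 0.38023, p̂₂ = 730/1949 = 0.37455.
Pooled p̂ = (627+730)/(1649+1949) = 1357/3598 = 0.37715.
SE = √(p̂(1−p̂)(1/n₁+1/n₂)) = √(0.37715·0.62285·0.00111951) = √(0.000262983) = 0.01622.
z = (0.38023 − 0.37455)/0.01622 = 0.00568/0.01622 = 0.350.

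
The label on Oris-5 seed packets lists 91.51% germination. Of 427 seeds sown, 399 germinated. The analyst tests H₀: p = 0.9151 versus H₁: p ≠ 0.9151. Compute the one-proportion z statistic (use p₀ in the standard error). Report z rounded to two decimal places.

p̂ = 399/427 = 0.9344.
Standard error under H₀: √(0.9151×0.0849/427) = 0.0135.
z = (0.9344 − 0.9151)/0.0135 = 0.0193/0.0135 = 1.43.
p-value = 2·P(Z > 1.433) ≈ 0.1519.

z = 1.43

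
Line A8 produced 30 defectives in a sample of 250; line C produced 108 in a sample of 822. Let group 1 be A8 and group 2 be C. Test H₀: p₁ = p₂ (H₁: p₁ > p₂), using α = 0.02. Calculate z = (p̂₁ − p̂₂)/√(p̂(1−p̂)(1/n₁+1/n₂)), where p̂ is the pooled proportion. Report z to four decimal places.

z = -0.4708

p̂₁ = 30/250 = 0.120000, p̂₂ = 108/822 = 0.131387.
Pooled p̂ = (30+108)/(250+822) = 138/1072 = 0.128731.
SE = √(p̂(1−p̂)(1/n₁+1/n₂)) = √(0.128731·0.871269·0.00521655) = √(0.000585086) = 0.024189.
z = (0.120000 − 0.131387)/0.024189 = -0.011387/0.024189 = -0.4708.
p-value = P(Z > -0.471) ≈ 0.6811, so at α = 0.02 we fail to reject H₀.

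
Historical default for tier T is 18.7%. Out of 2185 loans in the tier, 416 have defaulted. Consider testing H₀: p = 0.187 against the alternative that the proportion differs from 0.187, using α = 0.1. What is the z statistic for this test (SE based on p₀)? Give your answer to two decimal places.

p̂ = 416/2185 ≈ 0.1904.
Under H₀, SE = √(0.187·0.813/2185) = √(6.95794e-05) = 0.0083.
z = (0.1904 − 0.187)/0.0083 = 0.0034/0.0083 = 0.41.
p-value = 2·P(Z > 0.406) ≈ 0.6845; since p > α = 0.1, fail to reject H₀.

z = 0.41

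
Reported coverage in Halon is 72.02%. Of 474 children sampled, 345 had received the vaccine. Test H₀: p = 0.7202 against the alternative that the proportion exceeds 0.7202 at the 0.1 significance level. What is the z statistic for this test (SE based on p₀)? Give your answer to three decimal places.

p̂ = 345/474 ≈ 0.72785.
Standard error under H₀: √(0.7202×0.2798/474) = 0.02062.
z = (0.72785 − 0.7202)/0.02062 = 0.00765/0.02062 = 0.371.
p-value = P(Z > 0.371) ≈ 0.3553. With α = 0.1, fail to reject H₀.

z = 0.371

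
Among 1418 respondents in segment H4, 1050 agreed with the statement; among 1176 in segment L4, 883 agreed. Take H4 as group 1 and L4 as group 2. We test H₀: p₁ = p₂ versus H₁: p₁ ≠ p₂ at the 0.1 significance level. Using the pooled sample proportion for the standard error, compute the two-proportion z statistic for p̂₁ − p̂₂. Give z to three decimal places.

z = -0.603

p̂₁ = 1050/1418 = 0.74048, p̂₂ = 883/1176 = 0.75085.
Pooled p̂ = (1050+883)/(1418+1176) = 1933/2594 = 0.74518.
SE = √(p̂(1−p̂)(1/n₁+1/n₂)) = √(0.74518·0.25482·0.00155556) = √(0.000295379) = 0.01719.
z = (0.74048 − 0.75085)/0.01719 = -0.01037/0.01719 = -0.603.
Two-sided p-value ≈ 2·Φ(−0.603) = 0.5462; since p > α = 0.1, fail to reject H₀.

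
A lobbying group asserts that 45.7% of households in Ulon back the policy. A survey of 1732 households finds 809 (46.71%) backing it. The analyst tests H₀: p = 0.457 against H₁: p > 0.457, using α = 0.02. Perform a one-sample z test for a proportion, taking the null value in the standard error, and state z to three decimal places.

p̂ = 809/1732 ≈ 0.46709.
Under H₀, SE = √(0.457·0.543/1732) = √(0.000143274) = 0.01197.
z = (0.46709 − 0.457)/0.01197 = 0.01009/0.01197 = 0.843.
p-value = P(Z > 0.843) ≈ 0.1996, so at α = 0.02 we fail to reject H₀.

z = 0.843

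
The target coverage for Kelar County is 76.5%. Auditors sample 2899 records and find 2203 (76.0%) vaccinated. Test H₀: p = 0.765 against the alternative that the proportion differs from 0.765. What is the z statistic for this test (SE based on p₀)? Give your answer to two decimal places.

z = -0.65

p̂ = 2203/2899 = 0.7599.
Under H₀, SE = √(0.765·0.235/2899) = √(6.20128e-05) = 0.0079.
z = (0.7599 − 0.765)/0.0079 = -0.0051/0.0079 = -0.65.
p-value = 2·P(Z > 0.645) ≈ 0.5186.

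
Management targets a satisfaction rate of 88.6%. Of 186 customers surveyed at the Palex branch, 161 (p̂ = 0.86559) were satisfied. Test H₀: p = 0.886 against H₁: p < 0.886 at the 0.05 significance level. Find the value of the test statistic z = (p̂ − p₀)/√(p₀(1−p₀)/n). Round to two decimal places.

p̂ = 161/186 = 0.8656.
SE = √(p₀(1−p₀)/n) = √(0.101/186) = 0.0233.
z = (0.8656 − 0.886)/0.0233 = -0.0204/0.0233 = -0.88.
p-value = P(Z < -0.876) ≈ 0.1906; since p > α = 0.05, fail to reject H₀.

z = -0.88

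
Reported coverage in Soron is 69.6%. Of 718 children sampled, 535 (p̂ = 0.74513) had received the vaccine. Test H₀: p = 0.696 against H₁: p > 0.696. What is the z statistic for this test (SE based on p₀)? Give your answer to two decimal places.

z = 2.86

p̂ = 535/718 ≈ 0.74513.
Standard error under H₀: √(0.696×0.304/718) = 0.01717.
z = (0.74513 − 0.696)/0.01717 = 0.04913/0.01717 = 2.86.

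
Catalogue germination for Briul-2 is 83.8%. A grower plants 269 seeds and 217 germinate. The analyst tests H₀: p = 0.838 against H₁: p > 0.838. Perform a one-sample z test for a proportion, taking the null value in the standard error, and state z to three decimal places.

z = -1.394

p̂ = 217/269 = 0.80669.
SE = √(p₀(1−p₀)/n) = √(0.13576/269) = 0.02246.
z = (0.80669 − 0.838)/0.02246 = -0.03131/0.02246 = -1.394.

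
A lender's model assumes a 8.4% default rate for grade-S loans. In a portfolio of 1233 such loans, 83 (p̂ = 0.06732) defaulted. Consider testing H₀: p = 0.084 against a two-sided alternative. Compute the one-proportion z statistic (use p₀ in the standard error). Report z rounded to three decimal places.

z = -2.112

p̂ = 83/1233 = 0.067315.
Under H₀, SE = √(0.084·0.916/1233) = √(6.24039e-05) = 0.007900.
z = (0.067315 − 0.084)/0.007900 = -0.016685/0.007900 = -2.112.
Two-sided p-value ≈ 2·Φ(−2.112) = 0.0347.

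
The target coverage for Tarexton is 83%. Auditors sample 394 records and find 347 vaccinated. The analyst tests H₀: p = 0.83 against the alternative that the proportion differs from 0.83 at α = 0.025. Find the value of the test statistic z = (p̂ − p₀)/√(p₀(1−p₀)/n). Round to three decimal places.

p̂ = 347/394 ≈ 0.88071.
SE = √(p₀(1−p₀)/n) = √(0.1411/394) = 0.01892.
z = (0.88071 − 0.83)/0.01892 = 0.05071/0.01892 = 2.680.
Two-sided p-value ≈ 2·Φ(−2.680) = 0.0074, so at α = 0.025 we reject H₀.

z = 2.680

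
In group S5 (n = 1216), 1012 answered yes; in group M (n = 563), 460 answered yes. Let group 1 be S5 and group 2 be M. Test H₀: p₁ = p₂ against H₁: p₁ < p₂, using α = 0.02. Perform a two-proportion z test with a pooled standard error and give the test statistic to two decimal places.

z = 0.79

p̂₁ = 1012/1216 = 0.83224, p̂₂ = 460/563 = 0.81705.
Pooled p̂ = (1012+460)/(1216+563) = 1472/1779 = 0.82743.
SE = √(0.142789 × 0.00259857) = 0.01926.
z = (0.83224 − 0.81705)/0.01926 = 0.01519/0.01926 = 0.79.
p-value = P(Z < 0.788) ≈ 0.7847. With α = 0.02, fail to reject H₀.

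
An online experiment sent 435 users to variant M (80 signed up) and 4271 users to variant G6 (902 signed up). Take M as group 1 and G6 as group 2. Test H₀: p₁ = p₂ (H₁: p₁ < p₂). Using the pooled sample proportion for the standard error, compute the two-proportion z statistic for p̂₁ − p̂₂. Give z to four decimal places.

p̂₁ = 80/435 = 0.183908, p̂₂ = 902/4271 = 0.211192.
Pooled p̂ = (80+902)/(435+4271) = 982/4706 = 0.208670.
SE = √(0.165127 × 0.00253299) = 0.020452.
z = (0.183908 − 0.211192)/0.020452 = -0.027284/0.020452 = -1.3341.
p-value = P(Z < -1.334) ≈ 0.0911.

z = -1.3341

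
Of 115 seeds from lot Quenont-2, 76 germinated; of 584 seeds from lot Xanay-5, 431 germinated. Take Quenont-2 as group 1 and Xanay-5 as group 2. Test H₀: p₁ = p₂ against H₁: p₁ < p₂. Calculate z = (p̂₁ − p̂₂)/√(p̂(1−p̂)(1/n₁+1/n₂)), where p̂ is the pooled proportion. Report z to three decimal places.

p̂₁ = 76/115 = 0.66087, p̂₂ = 431/584 = 0.73801.
Pooled p̂ = (76+431)/(115+584) = 507/699 = 0.72532.
SE = √(p̂(1−p̂)(1/n₁+1/n₂)) = √(0.72532·0.27468·0.010408) = √(0.00207358) = 0.04554.
z = (0.66087 − 0.73801)/0.04554 = -0.07714/0.04554 = -1.694.

z = -1.694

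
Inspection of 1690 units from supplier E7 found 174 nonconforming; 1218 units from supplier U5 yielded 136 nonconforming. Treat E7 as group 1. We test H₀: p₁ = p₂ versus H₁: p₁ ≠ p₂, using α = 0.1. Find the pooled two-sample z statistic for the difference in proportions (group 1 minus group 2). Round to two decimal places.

p̂₁ = 174/1690 = 0.1030, p̂₂ = 136/1218 = 0.1117.
Pooled p̂ = (174+136)/(1690+1218) = 310/2908 = 0.1066.
SE = √(p̂(1−p̂)(1/n₁+1/n₂)) = √(0.1066·0.8934·0.00141273) = √(0.000134547) = 0.0116.
z = (0.1030 − 0.1117)/0.0116 = -0.0087/0.0116 = -0.75.
p-value = 2·P(Z > 0.750) ≈ 0.4532, so at α = 0.1 we fail to reject H₀.

z = -0.75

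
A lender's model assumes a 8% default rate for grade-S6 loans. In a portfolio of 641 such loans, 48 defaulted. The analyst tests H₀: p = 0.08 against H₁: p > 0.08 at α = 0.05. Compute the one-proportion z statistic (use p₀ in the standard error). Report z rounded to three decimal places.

p̂ = 48/641 = 0.07488.
SE = √(p₀(1−p₀)/n) = √(0.0736/641) = 0.01072.
z = (0.07488 − 0.08)/0.01072 = -0.00512/0.01072 = -0.478.
p-value = P(Z > -0.478) ≈ 0.6835. With α = 0.05, fail to reject H₀.

z = -0.478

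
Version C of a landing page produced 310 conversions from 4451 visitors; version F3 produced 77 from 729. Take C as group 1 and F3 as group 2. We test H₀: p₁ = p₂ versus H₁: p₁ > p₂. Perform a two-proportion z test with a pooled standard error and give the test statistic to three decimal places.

z = -3.425

p̂₁ = 310/4451 ≈ 0.069647, p̂₂ = 77/729 ≈ 0.105624.
Pooled p̂ = (310+77)/(4451+729) = 387/5180 = 0.074710.
SE = √(p̂(1−p̂)(1/n₁+1/n₂)) = √(0.074710·0.925290·0.00159641) = √(0.000110358) = 0.010505.
z = (0.069647 − 0.105624)/0.010505 = -0.035977/0.010505 = -3.425.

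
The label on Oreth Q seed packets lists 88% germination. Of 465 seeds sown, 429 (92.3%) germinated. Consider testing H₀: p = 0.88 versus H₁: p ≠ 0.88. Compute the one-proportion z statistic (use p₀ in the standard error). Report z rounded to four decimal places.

p̂ = 429/465 = 0.9225806.
Under H₀, SE = √(0.88·0.12/465) = √(0.000227097) = 0.0150697.
z = (0.9225806 − 0.88)/0.0150697 = 0.0425806/0.0150697 = 2.8256.
Two-sided p-value ≈ 2·Φ(−2.826) = 0.0047.

z = 2.8256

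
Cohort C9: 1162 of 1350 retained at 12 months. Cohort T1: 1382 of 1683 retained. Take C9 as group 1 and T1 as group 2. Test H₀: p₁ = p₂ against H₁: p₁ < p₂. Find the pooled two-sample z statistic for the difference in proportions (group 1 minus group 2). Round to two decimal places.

z = 2.95

p̂₁ = 1162/1350 = 0.8607, p̂₂ = 1382/1683 = 0.8212.
Pooled p̂ = (1162+1382)/(1350+1683) = 2544/3033 = 0.8388.
SE = √(p̂(1−p̂)(1/n₁+1/n₂)) = √(0.8388·0.1612·0.00133492) = √(0.000180524) = 0.0134.
z = (0.8607 − 0.8212)/0.0134 = 0.0395/0.0134 = 2.95.
p-value = P(Z < 2.946) ≈ 0.9984.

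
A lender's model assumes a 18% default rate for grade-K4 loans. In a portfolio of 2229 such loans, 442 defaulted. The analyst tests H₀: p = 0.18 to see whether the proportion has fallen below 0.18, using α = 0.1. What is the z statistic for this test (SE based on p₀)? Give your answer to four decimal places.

p̂ = 442/2229 = 0.1982952.
SE = √(p₀(1−p₀)/n) = √(0.1476/2229) = 0.0081374.
z = (0.1982952 − 0.18)/0.0081374 = 0.0182952/0.0081374 = 2.2483.
p-value = P(Z < 2.248) ≈ 0.9877, so at α = 0.1 we fail to reject H₀.

z = 2.2483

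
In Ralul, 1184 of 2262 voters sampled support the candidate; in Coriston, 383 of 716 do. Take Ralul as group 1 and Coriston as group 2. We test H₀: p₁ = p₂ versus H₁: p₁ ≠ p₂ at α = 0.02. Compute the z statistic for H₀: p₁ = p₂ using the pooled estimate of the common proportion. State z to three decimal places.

z = -0.536

p̂₁ = 1184/2262 = 0.523431, p̂₂ = 383/716 = 0.534916.
Pooled p̂ = (1184+383)/(2262+716) = 1567/2978 = 0.526192.
SE = √(0.249314 × 0.00183873) = 0.021411.
z = (0.523431 − 0.534916)/0.021411 = -0.011485/0.021411 = -0.536.
Two-sided p-value ≈ 2·Φ(−0.536) = 0.5917. With α = 0.02, fail to reject H₀.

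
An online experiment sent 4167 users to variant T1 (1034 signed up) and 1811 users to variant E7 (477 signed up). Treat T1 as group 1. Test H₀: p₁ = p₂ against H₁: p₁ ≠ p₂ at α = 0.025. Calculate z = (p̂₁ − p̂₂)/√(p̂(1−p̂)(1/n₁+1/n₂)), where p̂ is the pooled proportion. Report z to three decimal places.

z = -1.247

p̂₁ = 1034/4167 ≈ 0.24814, p̂₂ = 477/1811 ≈ 0.26339.
Pooled p̂ = (1034+477)/(4167+1811) = 1511/5978 = 0.25276.
SE = √(p̂(1−p̂)(1/n₁+1/n₂)) = √(0.25276·0.74724·0.000792162) = √(0.000149618) = 0.01223.
z = (0.24814 − 0.26339)/0.01223 = -0.01525/0.01223 = -1.247.
Two-sided p-value ≈ 2·Φ(−1.247) = 0.2125, so at α = 0.025 we fail to reject H₀.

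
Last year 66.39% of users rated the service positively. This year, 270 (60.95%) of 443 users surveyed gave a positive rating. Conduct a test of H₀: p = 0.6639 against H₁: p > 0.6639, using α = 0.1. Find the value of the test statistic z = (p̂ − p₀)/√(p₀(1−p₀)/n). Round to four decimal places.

p̂ = 270/443 = 0.609481.
SE = √(p₀(1−p₀)/n) = √(0.22314/443) = 0.022443.
z = (0.609481 − 0.6639)/0.022443 = -0.054419/0.022443 = -2.4248.
p-value = P(Z > -2.425) ≈ 0.9923, so at α = 0.1 we fail to reject H₀.

z = -2.4248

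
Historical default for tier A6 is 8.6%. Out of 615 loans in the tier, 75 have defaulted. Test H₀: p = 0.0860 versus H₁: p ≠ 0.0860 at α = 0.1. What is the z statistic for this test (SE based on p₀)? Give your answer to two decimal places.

z = 3.18

p̂ = 75/615 ≈ 0.12195.
SE = √(p₀(1−p₀)/n) = √(0.078604/615) = 0.01131.
z = (0.12195 − 0.086)/0.01131 = 0.03595/0.01131 = 3.18.
p-value = 2·P(Z > 3.180) ≈ 0.0015. With α = 0.1, reject H₀.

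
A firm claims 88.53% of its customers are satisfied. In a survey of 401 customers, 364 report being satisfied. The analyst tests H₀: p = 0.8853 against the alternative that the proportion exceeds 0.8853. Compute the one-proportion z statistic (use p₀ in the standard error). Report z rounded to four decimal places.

z = 1.4096

p̂ = 364/401 = 0.907731.
SE = √(p₀(1−p₀)/n) = √(0.10154/401) = 0.015913.
z = (0.907731 − 0.8853)/0.015913 = 0.022431/0.015913 = 1.4096.
p-value = P(Z > 1.410) ≈ 0.0793.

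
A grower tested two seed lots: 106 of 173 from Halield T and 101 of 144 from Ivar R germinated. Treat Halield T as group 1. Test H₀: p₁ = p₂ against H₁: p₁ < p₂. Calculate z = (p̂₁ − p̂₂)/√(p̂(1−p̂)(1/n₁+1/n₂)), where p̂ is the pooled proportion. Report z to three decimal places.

p̂₁ = 106/173 = 0.61272, p̂₂ = 101/144 = 0.70139.
Pooled p̂ = (106+101)/(173+144) = 207/317 = 0.65300.
SE = √(p̂(1−p̂)(1/n₁+1/n₂)) = √(0.65300·0.34700·0.0127248) = √(0.00288334) = 0.05370.
z = (0.61272 − 0.70139)/0.05370 = -0.08867/0.05370 = -1.651.
p-value = P(Z < -1.651) ≈ 0.0493.

z = -1.651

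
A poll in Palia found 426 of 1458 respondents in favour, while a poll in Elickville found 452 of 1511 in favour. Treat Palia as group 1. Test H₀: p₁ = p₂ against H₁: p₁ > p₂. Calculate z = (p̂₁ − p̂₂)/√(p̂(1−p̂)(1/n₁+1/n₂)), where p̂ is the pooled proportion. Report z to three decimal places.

p̂₁ = 426/1458 = 0.292181, p̂₂ = 452/1511 = 0.299140.
Pooled p̂ = (426+452)/(1458+1511) = 878/2969 = 0.295722.
SE = √(p̂(1−p̂)(1/n₁+1/n₂)) = √(0.295722·0.704278·0.00134768) = √(0.000280683) = 0.016754.
z = (0.292181 − 0.299140)/0.016754 = -0.006959/0.016754 = -0.415.

z = -0.415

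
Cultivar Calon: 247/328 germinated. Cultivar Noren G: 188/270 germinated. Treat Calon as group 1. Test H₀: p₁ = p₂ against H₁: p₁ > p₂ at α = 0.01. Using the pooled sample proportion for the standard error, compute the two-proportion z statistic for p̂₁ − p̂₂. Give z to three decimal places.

p̂₁ = 247/328 = 0.75305, p̂₂ = 188/270 = 0.69630.
Pooled p̂ = (247+188)/(328+270) = 435/598 = 0.72742.
SE = √(0.198278 × 0.00675248) = 0.03659.
z = (0.75305 − 0.69630)/0.03659 = 0.05675/0.03659 = 1.551.
p-value = P(Z > 1.551) ≈ 0.0604; since p > α = 0.01, fail to reject H₀.

z = 1.551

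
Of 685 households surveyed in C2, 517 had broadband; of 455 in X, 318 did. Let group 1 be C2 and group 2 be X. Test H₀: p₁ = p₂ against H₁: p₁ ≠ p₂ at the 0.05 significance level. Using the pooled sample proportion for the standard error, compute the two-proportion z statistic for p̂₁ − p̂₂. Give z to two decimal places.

p̂₁ = 517/685 ≈ 0.75474, p̂₂ = 318/455 ≈ 0.69890.
Pooled p̂ = (517+318)/(685+455) = 835/1140 = 0.73246.
SE = √(0.195964 × 0.00365766) = 0.02677.
z = (0.75474 − 0.69890)/0.02677 = 0.05584/0.02677 = 2.09.
Two-sided p-value ≈ 2·Φ(−2.086) = 0.0370, so at α = 0.05 we reject H₀.

z = 2.09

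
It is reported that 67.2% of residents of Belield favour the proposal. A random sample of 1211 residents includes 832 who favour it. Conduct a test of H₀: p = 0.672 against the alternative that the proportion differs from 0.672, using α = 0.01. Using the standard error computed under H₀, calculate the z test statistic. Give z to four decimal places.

z = 1.1145

p̂ = 832/1211 = 0.687036.
Standard error under H₀: √(0.672×0.328/1211) = 0.013491.
z = (0.687036 − 0.672)/0.013491 = 0.015036/0.013491 = 1.1145.
Two-sided p-value ≈ 2·Φ(−1.114) = 0.2651. With α = 0.01, fail to reject H₀.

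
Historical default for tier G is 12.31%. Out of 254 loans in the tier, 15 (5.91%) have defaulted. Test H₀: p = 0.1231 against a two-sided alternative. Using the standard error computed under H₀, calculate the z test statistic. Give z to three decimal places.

z = -3.107

p̂ = 15/254 ≈ 0.059055.
SE = √(p₀(1−p₀)/n) = √(0.10795/254) = 0.020615.
z = (0.059055 − 0.1231)/0.020615 = -0.064045/0.020615 = -3.107.
Two-sided p-value ≈ 2·Φ(−3.107) = 0.0019.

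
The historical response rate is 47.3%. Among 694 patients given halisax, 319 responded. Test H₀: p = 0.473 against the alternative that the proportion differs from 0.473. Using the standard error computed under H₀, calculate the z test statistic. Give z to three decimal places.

p̂ = 319/694 = 0.45965.
SE = √(p₀(1−p₀)/n) = √(0.24927/694) = 0.01895.
z = (0.45965 − 0.473)/0.01895 = -0.01335/0.01895 = -0.704.

z = -0.704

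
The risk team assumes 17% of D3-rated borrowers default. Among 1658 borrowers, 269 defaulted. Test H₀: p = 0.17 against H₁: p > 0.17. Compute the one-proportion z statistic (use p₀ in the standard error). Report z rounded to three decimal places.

z = -0.841

p̂ = 269/1658 ≈ 0.16224.
Under H₀, SE = √(0.17·0.83/1658) = √(8.51025e-05) = 0.00923.
z = (0.16224 − 0.17)/0.00923 = -0.00776/0.00923 = -0.841.
p-value = P(Z > -0.841) ≈ 0.7998.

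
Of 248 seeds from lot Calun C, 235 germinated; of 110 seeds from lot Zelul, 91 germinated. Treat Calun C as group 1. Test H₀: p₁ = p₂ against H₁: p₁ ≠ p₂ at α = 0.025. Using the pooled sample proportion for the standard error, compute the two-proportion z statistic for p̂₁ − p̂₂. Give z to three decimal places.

p̂₁ = 235/248 = 0.94758, p̂₂ = 91/110 = 0.82727.
Pooled p̂ = (235+91)/(248+110) = 326/358 = 0.91061.
SE = √(p̂(1−p̂)(1/n₁+1/n₂)) = √(0.91061·0.08939·0.0131232) = √(0.00106817) = 0.03268.
z = (0.94758 − 0.82727)/0.03268 = 0.12031/0.03268 = 3.681.
p-value = 2·P(Z > 3.681) ≈ 0.0002. With α = 0.025, reject H₀.

z = 3.681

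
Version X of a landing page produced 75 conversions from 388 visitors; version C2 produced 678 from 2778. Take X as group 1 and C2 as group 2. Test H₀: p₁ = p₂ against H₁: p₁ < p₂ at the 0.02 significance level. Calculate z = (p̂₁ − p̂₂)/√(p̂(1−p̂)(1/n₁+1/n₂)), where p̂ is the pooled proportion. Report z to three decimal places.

z = -2.200

p̂₁ = 75/388 ≈ 0.19330, p̂₂ = 678/2778 ≈ 0.24406.
Pooled p̂ = (75+678)/(388+2778) = 753/3166 = 0.23784.
SE = √(p̂(1−p̂)(1/n₁+1/n₂)) = √(0.23784·0.76216·0.00293729) = √(0.000532448) = 0.02307.
z = (0.19330 − 0.24406)/0.02307 = -0.05076/0.02307 = -2.200.
p-value = P(Z < -2.200) ≈ 0.0139, so at α = 0.02 we reject H₀.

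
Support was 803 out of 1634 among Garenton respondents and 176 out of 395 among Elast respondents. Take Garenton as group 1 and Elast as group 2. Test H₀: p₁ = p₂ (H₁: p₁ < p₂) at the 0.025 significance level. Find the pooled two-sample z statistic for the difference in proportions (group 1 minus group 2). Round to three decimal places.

p̂₁ = 803/1634 = 0.49143, p̂₂ = 176/395 = 0.44557.
Pooled p̂ = (803+176)/(1634+395) = 979/2029 = 0.48250.
SE = √(p̂(1−p̂)(1/n₁+1/n₂)) = √(0.48250·0.51750·0.00314364) = √(0.000784948) = 0.02802.
z = (0.49143 − 0.44557)/0.02802 = 0.04586/0.02802 = 1.637.
p-value = P(Z < 1.637) ≈ 0.9492; since p > α = 0.025, fail to reject H₀.

z = 1.637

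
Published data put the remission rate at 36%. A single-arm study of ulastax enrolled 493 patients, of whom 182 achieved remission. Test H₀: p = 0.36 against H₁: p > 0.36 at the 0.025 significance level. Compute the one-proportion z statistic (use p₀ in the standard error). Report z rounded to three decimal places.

p̂ = 182/493 = 0.36917.
Under H₀, SE = √(0.36·0.64/493) = √(0.000467343) = 0.02162.
z = (0.36917 − 0.36)/0.02162 = 0.00917/0.02162 = 0.424.
p-value = P(Z > 0.424) ≈ 0.3357. With α = 0.025, fail to reject H₀.

z = 0.424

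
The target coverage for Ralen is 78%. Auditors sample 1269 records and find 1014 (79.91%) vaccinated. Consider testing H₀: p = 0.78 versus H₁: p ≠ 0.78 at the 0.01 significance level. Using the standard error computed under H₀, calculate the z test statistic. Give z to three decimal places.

z = 1.639

p̂ = 1014/1269 = 0.7990544.
Standard error under H₀: √(0.78×0.22/1269) = 0.0116286.
z = (0.7990544 − 0.78)/0.0116286 = 0.0190544/0.0116286 = 1.639.
Two-sided p-value ≈ 2·Φ(−1.639) = 0.1013, so at α = 0.01 we fail to reject H₀.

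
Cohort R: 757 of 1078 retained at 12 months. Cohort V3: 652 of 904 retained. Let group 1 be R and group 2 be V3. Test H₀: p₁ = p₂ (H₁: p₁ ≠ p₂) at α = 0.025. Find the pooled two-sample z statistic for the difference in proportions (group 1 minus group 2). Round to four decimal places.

p̂₁ = 757/1078 = 0.7022263, p̂₂ = 652/904 = 0.7212389.
Pooled p̂ = (757+652)/(1078+904) = 1409/1982 = 0.7108981.
SE = √(p̂(1−p̂)(1/n₁+1/n₂)) = √(0.7108981·0.2891019·0.00203384) = √(0.000417999) = 0.0204450.
z = (0.7022263 − 0.7212389)/0.0204450 = -0.0190126/0.0204450 = -0.9299.
Two-sided p-value ≈ 2·Φ(−0.930) = 0.3524; since p > α = 0.025, fail to reject H₀.

z = -0.9299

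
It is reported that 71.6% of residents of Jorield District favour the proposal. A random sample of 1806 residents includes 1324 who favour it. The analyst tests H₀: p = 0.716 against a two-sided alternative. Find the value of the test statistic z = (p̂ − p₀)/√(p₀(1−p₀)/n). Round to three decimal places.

p̂ = 1324/1806 = 0.73311.
Under H₀, SE = √(0.716·0.284/1806) = √(0.000112594) = 0.01061.
z = (0.73311 − 0.716)/0.01061 = 0.01711/0.01061 = 1.613.

z = 1.613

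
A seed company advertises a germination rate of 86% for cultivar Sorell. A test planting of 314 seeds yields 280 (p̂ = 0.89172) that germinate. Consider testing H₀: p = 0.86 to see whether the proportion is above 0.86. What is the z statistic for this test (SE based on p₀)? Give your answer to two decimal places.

z = 1.62

p̂ = 280/314 = 0.8917.
Standard error under H₀: √(0.86×0.14/314) = 0.0196.
z = (0.8917 − 0.86)/0.0196 = 0.0317/0.0196 = 1.62.
p-value = P(Z > 1.620) ≈ 0.0526.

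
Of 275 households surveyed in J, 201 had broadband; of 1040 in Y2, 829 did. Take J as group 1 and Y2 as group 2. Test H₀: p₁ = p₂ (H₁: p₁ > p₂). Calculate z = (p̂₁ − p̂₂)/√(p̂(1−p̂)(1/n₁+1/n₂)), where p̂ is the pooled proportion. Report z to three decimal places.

p̂₁ = 201/275 ≈ 0.73091, p̂₂ = 829/1040 ≈ 0.79712.
Pooled p̂ = (201+829)/(275+1040) = 1030/1315 = 0.78327.
SE = √(0.169758 × 0.0045979) = 0.02794.
z = (0.73091 − 0.79712)/0.02794 = -0.06621/0.02794 = -2.370.

z = -2.370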